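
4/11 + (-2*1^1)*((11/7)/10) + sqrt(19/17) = 19/385 + sqrt(323)/17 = 1.11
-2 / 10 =-1 / 5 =-0.20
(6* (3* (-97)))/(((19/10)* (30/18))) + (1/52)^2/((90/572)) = -49027471/88920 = -551.37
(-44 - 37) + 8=-73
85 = 85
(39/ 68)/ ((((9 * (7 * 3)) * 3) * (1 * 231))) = 13/ 2968812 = 0.00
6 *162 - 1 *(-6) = 978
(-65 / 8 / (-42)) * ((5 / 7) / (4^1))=325 / 9408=0.03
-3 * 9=-27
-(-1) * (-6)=-6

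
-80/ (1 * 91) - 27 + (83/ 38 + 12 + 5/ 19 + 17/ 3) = -80555/ 10374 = -7.77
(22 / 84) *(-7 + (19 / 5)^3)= 32912 / 2625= 12.54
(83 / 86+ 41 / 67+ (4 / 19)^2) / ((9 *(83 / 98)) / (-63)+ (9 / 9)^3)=1156801457 / 627144723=1.84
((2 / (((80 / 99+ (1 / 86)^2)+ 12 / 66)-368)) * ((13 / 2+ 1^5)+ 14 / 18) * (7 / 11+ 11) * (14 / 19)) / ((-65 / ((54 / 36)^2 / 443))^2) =-9997380288 / 4233482033724448375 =-0.00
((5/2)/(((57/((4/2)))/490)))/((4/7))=8575/114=75.22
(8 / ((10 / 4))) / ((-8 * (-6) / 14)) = 14 / 15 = 0.93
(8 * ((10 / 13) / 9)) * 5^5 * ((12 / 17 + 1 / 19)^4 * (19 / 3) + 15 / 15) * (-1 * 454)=-604002989467000000 / 201077559189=-3003830.92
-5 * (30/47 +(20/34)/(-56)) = -3.14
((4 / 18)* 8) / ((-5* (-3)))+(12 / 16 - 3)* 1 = -1151 / 540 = -2.13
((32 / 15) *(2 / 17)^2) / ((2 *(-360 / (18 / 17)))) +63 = 23213909 / 368475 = 63.00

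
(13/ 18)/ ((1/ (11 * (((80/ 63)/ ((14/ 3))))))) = 2860/ 1323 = 2.16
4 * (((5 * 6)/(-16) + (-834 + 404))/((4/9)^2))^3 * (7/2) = -153425395605659625/1048576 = -146317859273.59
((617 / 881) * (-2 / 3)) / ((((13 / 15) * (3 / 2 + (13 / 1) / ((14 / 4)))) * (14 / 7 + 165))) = -86380 / 139623523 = -0.00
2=2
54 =54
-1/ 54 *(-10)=5/ 27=0.19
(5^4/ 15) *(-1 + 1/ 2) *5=-625/ 6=-104.17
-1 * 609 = -609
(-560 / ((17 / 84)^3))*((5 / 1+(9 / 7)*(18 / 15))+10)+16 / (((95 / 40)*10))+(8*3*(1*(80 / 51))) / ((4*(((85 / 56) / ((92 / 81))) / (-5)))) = -42253087649728 / 37805535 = -1117642.90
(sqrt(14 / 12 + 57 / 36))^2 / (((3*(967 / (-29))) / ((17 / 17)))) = -319 / 11604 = -0.03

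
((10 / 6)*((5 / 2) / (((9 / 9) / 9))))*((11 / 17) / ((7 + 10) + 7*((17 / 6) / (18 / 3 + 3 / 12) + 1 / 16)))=495000 / 420461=1.18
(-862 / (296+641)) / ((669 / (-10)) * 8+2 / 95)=0.00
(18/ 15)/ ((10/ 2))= 0.24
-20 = -20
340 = 340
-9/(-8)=9/8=1.12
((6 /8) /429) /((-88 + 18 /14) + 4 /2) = -7 /339196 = -0.00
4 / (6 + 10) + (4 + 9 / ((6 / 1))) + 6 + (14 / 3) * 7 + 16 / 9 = 1663 / 36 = 46.19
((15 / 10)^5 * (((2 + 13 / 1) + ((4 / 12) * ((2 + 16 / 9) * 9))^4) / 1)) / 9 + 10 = 1338511 / 96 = 13942.82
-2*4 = -8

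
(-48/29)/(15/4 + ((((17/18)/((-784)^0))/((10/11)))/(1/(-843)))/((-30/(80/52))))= -112320/3302201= -0.03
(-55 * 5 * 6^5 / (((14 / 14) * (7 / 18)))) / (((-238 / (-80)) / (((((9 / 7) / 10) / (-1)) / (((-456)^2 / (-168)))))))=-57736800 / 300713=-192.00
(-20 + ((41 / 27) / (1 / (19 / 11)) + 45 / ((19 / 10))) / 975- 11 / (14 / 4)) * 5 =-890272693 / 7702695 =-115.58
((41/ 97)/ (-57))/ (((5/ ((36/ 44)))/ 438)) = -53874/ 101365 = -0.53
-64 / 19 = -3.37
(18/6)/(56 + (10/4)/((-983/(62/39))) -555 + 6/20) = -1150110/191188169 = -0.01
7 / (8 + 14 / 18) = 63 / 79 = 0.80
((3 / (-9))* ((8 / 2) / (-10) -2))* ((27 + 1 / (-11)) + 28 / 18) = 11272 / 495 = 22.77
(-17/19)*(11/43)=-187/817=-0.23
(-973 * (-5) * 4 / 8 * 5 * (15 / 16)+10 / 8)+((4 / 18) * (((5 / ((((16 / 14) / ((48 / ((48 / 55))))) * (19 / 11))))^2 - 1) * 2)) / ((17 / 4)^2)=118996131329 / 10015584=11881.10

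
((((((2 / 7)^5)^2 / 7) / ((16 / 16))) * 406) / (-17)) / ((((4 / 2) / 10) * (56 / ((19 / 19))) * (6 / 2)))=-37120 / 100843663893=-0.00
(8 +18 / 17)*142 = 21868 / 17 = 1286.35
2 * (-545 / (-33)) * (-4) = -4360 / 33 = -132.12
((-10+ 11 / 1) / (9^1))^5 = 1 / 59049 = 0.00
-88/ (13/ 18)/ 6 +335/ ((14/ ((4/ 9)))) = -7922/ 819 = -9.67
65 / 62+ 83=5211 / 62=84.05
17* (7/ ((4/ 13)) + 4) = 1819/ 4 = 454.75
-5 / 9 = -0.56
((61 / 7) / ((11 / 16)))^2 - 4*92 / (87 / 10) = 61055392 / 515823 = 118.37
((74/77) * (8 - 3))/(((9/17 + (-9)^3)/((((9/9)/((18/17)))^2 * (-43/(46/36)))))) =908905/4590432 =0.20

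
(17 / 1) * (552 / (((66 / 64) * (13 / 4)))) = 400384 / 143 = 2799.89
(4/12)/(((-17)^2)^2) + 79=19794478/250563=79.00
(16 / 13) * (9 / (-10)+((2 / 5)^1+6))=88 / 13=6.77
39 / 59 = 0.66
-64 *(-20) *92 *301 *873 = 30944148480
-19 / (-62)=19 / 62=0.31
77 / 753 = 0.10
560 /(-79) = -560 /79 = -7.09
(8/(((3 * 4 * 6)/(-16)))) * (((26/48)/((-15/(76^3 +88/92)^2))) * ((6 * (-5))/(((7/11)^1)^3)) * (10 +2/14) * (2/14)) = -18553040902281428400/8890903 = -2086744271339.08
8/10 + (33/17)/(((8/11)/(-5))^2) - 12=438197/5440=80.55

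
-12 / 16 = -3 / 4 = -0.75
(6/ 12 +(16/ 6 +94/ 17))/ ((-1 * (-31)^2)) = -887/ 98022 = -0.01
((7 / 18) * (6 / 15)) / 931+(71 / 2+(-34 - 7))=-65833 / 11970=-5.50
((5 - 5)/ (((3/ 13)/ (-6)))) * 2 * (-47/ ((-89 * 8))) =0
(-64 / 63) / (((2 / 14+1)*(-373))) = 8 / 3357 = 0.00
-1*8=-8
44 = 44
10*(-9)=-90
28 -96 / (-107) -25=417 / 107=3.90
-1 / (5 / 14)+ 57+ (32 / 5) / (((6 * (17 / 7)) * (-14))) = 13813 / 255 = 54.17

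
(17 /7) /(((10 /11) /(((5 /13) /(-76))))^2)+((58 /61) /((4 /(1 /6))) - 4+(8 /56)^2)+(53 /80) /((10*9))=-3.93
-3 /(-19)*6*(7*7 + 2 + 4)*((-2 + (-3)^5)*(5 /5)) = -242550 /19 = -12765.79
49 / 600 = 0.08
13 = 13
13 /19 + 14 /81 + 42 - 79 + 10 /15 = -54598 /1539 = -35.48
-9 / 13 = -0.69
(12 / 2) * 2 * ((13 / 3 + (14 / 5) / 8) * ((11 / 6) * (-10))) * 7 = -21637 / 3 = -7212.33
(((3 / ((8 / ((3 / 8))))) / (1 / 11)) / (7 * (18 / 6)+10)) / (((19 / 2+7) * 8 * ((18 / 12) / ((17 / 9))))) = 17 / 35712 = 0.00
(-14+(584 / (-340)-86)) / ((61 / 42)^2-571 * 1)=15251544 / 85299455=0.18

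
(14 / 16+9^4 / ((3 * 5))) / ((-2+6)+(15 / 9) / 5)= 52593 / 520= 101.14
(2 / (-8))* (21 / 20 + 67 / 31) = -1991 / 2480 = -0.80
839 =839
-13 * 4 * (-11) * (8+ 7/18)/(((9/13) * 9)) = 770.12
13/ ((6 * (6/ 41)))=533/ 36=14.81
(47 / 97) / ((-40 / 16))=-94 / 485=-0.19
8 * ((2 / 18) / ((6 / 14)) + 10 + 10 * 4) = 10856 / 27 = 402.07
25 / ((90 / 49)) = 245 / 18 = 13.61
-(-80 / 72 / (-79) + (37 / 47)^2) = -995449 / 1570599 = -0.63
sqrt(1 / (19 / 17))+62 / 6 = sqrt(323) / 19+31 / 3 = 11.28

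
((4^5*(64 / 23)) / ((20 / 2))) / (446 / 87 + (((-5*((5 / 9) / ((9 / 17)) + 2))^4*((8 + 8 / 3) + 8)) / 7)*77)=61359140487168 / 2389541545709147545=0.00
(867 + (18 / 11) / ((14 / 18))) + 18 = 68307 / 77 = 887.10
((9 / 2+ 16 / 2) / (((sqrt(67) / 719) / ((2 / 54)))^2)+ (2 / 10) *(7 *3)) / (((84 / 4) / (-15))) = -66671531 / 683802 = -97.50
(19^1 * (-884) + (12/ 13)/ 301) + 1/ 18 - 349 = -1207586801/ 70434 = -17144.94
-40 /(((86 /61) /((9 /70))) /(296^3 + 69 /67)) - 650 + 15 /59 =-112566013940287 /1189853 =-94604975.52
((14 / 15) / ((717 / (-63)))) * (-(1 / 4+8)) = 1617 / 2390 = 0.68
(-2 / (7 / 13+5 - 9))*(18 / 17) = 52 / 85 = 0.61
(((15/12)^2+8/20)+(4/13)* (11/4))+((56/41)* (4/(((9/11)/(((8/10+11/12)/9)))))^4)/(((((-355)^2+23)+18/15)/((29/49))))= 23028169049916999530813/8198991599462162226000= 2.81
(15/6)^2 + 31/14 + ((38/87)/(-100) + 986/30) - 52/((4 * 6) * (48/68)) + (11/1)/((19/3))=277662221/6942600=39.99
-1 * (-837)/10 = 837/10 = 83.70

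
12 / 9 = 4 / 3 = 1.33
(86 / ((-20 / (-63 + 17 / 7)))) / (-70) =-4558 / 1225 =-3.72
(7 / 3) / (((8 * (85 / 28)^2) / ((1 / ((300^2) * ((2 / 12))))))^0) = 7 / 3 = 2.33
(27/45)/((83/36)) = 108/415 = 0.26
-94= -94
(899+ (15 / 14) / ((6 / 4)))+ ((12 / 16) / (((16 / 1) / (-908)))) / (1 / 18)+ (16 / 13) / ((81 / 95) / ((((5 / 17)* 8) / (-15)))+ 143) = 10168384857 / 76111672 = 133.60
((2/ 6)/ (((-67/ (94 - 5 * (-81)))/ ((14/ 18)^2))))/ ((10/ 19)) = -464569/ 162810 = -2.85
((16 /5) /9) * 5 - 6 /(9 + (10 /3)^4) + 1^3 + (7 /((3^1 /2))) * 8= 3868795 /96561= 40.07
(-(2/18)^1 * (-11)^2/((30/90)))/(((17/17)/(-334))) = 40414/3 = 13471.33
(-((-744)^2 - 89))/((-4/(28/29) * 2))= 3874129/58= 66795.33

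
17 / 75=0.23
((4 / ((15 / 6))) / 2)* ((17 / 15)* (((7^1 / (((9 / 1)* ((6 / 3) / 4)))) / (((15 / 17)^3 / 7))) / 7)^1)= 4677176 / 2278125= 2.05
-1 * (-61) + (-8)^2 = 125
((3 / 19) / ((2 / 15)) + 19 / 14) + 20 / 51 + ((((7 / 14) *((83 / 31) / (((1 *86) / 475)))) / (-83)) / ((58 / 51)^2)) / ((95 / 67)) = 350997136199 / 121665639984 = 2.88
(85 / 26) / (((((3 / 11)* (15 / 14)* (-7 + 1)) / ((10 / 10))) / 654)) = -142681 / 117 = -1219.50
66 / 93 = 22 / 31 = 0.71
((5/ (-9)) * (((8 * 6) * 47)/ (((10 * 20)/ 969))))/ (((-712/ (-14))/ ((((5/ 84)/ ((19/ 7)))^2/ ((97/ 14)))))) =-195755/ 23619888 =-0.01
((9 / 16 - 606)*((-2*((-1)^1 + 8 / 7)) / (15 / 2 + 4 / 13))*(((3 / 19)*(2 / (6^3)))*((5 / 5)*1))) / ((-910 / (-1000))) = 80725 / 2267916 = 0.04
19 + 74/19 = 435/19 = 22.89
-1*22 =-22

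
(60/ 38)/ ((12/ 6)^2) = 15/ 38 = 0.39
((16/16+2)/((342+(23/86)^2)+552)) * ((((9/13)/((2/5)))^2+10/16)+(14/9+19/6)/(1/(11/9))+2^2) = 2711748947/60346158678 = 0.04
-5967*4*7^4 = -57307068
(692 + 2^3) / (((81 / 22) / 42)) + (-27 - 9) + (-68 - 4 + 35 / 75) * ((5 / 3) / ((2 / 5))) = 413161 / 54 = 7651.13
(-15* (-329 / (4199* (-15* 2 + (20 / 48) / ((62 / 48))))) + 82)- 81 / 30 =306189259 / 3863080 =79.26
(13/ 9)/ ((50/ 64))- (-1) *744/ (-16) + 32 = -5693/ 450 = -12.65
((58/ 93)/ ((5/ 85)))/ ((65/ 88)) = 86768/ 6045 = 14.35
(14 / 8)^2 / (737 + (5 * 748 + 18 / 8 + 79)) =49 / 72932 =0.00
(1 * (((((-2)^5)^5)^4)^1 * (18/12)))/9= 633825300114114700748351602688/3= 211275100038038233582783900000.00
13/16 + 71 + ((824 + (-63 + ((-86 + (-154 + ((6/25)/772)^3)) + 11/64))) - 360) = 1674937951984591/7189057000000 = 232.98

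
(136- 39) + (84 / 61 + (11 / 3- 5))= 17759 / 183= 97.04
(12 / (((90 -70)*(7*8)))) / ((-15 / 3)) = -3 / 1400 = -0.00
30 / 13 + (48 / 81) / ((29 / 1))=23698 / 10179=2.33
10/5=2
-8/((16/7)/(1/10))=-7/20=-0.35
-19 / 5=-3.80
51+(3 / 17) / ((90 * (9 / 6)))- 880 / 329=12163064 / 251685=48.33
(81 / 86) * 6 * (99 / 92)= 24057 / 3956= 6.08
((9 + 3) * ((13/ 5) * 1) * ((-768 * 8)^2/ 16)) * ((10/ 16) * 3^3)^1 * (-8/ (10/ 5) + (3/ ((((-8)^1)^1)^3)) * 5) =-5005069056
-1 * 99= -99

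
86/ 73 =1.18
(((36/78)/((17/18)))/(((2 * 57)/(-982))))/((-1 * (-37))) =-17676/155363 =-0.11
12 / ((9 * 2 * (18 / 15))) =5 / 9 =0.56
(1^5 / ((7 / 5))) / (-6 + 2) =-5 / 28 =-0.18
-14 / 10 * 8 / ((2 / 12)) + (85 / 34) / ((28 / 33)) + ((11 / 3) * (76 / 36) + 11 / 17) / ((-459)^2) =-1739775020789 / 27076722120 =-64.25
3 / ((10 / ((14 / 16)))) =21 / 80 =0.26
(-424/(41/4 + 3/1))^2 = 1024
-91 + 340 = 249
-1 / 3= -0.33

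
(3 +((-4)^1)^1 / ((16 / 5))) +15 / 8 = 29 / 8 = 3.62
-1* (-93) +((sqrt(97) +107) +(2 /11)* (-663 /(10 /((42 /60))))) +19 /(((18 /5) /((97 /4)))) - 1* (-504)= sqrt(97) +16306249 /19800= 833.40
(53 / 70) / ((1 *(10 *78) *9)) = 53 / 491400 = 0.00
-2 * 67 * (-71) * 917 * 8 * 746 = 52066849184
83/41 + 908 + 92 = 41083/41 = 1002.02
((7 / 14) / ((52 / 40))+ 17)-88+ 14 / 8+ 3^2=-3113 / 52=-59.87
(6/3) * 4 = 8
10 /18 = 5 /9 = 0.56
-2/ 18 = -0.11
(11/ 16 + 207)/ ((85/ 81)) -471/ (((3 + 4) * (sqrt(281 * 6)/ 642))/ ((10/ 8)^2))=269163/ 1360 -1259925 * sqrt(1686)/ 31472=-1445.89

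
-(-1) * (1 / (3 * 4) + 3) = 37 / 12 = 3.08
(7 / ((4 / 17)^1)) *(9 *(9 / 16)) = 9639 / 64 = 150.61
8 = 8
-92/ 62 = -46/ 31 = -1.48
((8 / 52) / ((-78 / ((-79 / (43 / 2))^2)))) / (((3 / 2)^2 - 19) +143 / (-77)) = 698992 / 488407803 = 0.00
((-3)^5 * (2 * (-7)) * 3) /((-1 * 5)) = -10206 /5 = -2041.20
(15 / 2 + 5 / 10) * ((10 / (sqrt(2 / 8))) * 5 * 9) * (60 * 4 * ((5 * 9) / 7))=77760000 / 7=11108571.43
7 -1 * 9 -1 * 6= -8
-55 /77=-5 /7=-0.71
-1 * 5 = -5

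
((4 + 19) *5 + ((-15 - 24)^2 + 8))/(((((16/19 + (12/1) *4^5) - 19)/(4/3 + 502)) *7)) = 15722120/1631889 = 9.63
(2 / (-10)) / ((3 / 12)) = -4 / 5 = -0.80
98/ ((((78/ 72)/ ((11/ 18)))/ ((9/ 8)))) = 1617/ 26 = 62.19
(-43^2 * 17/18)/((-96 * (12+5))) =1849/1728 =1.07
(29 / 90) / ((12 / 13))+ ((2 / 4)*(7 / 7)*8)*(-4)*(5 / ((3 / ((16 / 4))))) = -114823 / 1080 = -106.32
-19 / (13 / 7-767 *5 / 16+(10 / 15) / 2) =6384 / 79799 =0.08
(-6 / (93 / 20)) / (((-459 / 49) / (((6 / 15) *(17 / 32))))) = 49 / 1674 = 0.03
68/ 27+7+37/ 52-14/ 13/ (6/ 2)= 13859/ 1404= 9.87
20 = 20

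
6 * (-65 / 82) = -195 / 41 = -4.76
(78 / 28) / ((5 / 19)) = 741 / 70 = 10.59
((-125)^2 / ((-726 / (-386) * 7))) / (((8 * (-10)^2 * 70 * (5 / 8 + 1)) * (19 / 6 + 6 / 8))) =24125 / 7245238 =0.00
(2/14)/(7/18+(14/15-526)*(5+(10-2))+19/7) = -90/4298341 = -0.00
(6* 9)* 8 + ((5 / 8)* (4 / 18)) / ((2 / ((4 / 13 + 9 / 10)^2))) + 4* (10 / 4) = 107589769 / 243360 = 442.10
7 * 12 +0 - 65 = 19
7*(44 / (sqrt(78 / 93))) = 336.31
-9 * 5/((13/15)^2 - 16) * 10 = 101250/3431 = 29.51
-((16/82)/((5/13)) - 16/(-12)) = -1132/615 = -1.84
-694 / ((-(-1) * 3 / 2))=-1388 / 3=-462.67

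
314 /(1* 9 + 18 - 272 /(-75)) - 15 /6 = 35615 /4594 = 7.75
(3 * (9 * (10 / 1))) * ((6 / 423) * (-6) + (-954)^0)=11610 / 47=247.02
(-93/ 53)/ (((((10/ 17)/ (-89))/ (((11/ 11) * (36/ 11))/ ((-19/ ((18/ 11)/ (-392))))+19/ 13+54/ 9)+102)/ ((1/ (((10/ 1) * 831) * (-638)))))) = 2562826823/ 789823924684221823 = 0.00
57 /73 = 0.78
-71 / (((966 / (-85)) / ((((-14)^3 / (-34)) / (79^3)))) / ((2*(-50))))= -3479000 / 34019691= -0.10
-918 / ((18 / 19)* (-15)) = 323 / 5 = 64.60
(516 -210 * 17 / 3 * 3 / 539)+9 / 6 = 78675 / 154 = 510.88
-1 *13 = -13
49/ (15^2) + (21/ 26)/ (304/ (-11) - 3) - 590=-1162778137/ 1971450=-589.81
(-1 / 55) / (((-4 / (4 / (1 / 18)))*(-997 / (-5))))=18 / 10967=0.00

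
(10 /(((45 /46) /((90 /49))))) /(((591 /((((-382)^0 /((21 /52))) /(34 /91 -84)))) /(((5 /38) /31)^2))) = -388700 /22936125800637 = -0.00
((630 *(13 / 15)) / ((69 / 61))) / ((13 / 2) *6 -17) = 5551 / 253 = 21.94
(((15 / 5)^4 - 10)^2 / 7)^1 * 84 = 60492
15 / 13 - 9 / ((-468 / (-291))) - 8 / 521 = -120767 / 27092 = -4.46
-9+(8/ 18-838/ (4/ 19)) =-71803/ 18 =-3989.06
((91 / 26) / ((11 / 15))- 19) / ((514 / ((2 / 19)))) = -313 / 107426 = -0.00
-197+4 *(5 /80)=-196.75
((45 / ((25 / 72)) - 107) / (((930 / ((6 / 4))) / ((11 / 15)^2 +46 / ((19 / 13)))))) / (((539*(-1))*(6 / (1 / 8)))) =-15463937 / 342868680000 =-0.00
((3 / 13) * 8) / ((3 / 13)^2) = 104 / 3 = 34.67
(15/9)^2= 25/9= 2.78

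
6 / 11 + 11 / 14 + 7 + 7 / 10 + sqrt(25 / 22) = 5* sqrt(22) / 22 + 3477 / 385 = 10.10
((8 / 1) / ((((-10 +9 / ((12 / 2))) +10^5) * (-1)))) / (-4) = 4 / 199983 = 0.00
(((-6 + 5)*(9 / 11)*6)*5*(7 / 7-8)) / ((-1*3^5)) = -70 / 99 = -0.71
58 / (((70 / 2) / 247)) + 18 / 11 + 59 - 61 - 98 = 119716 / 385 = 310.95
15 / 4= 3.75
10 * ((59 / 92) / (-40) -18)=-66299 / 368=-180.16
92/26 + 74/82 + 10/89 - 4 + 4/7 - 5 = -1286832/332059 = -3.88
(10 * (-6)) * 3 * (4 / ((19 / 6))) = -4320 / 19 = -227.37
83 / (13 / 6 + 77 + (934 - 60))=498 / 5719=0.09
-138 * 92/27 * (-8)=33856/9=3761.78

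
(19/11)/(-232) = -19/2552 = -0.01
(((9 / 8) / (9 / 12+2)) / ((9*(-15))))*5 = -1 / 66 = -0.02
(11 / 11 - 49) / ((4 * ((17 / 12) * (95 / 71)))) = -10224 / 1615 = -6.33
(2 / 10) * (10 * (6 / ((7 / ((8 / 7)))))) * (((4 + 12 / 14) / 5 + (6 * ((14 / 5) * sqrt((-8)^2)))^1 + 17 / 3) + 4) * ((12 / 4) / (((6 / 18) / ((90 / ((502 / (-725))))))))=-332411.89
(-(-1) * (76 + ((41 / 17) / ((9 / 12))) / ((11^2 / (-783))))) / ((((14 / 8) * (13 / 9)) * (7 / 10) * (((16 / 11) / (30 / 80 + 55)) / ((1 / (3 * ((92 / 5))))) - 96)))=-314330650 / 952832881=-0.33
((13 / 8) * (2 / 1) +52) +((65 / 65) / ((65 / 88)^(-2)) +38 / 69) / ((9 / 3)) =89151989 / 1603008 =55.62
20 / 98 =10 / 49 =0.20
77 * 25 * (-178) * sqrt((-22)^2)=-7538300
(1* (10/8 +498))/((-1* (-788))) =1997/3152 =0.63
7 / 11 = 0.64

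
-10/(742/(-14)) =10/53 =0.19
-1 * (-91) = 91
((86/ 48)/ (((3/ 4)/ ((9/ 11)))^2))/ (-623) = -258/ 75383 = -0.00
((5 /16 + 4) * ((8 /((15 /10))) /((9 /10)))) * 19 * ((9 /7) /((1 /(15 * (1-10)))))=-589950 /7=-84278.57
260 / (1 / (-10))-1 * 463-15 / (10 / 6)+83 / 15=-45997 / 15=-3066.47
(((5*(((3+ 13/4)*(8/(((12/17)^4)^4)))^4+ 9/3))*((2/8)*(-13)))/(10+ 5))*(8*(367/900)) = -10449618118979553270551824411342161805827054886949925989922696919681030094011388185414723/98585611112300607718015624217447483764273080985016745568315710740889600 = -105995367894775324.17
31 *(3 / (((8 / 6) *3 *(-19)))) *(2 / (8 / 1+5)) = -93 / 494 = -0.19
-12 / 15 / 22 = -2 / 55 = -0.04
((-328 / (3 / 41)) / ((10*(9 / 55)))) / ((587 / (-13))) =961532 / 15849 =60.67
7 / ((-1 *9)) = -0.78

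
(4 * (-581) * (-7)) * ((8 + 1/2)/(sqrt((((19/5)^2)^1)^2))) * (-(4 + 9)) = -44940350/361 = -124488.50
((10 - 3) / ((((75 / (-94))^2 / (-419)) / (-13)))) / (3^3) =336907844 / 151875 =2218.32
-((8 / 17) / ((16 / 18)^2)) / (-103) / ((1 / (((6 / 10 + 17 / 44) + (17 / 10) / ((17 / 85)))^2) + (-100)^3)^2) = 170738831823849 / 29527277815236006597886720000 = 0.00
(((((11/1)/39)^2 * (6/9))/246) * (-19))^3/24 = -12151136899/4243048366802909976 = -0.00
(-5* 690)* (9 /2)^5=-6366220.31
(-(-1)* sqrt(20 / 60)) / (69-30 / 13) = 13* sqrt(3) / 2601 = 0.01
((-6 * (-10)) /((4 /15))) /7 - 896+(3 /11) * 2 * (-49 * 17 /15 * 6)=-402557 /385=-1045.60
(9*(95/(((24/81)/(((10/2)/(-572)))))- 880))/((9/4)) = -4039705/1144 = -3531.21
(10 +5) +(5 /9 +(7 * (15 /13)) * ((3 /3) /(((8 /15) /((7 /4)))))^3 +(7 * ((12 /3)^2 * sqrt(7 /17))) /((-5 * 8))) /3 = 1268609065 /11501568- 14 * sqrt(119) /255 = 109.70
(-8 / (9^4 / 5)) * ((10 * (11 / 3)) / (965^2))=-176 / 733172067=-0.00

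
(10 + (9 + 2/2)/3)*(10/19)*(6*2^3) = 6400/19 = 336.84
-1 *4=-4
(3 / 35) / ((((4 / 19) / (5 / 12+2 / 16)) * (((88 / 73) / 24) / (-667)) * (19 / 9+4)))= -324720279 / 677600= -479.22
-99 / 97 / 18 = -0.06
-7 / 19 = -0.37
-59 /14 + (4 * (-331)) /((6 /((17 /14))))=-1633 /6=-272.17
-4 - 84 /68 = -89 /17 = -5.24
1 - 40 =-39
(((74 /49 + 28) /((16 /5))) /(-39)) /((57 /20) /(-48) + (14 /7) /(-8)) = 48200 /63063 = 0.76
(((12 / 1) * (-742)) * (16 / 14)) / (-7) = 1453.71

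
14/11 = 1.27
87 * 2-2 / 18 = 1565 / 9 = 173.89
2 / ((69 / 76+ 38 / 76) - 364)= -152 / 27557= -0.01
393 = 393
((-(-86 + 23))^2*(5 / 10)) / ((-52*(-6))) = 1323 / 208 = 6.36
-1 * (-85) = 85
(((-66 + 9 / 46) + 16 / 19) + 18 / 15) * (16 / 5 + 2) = -3622333 / 10925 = -331.56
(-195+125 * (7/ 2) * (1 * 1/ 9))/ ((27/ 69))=-60605/ 162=-374.10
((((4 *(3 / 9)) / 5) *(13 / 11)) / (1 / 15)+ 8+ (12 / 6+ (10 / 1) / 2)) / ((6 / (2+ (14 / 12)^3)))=168175 / 14256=11.80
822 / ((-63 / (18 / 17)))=-1644 / 119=-13.82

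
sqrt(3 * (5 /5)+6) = 3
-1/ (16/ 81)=-81/ 16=-5.06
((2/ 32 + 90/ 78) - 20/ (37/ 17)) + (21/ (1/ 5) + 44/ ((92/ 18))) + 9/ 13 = 18820935/ 177008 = 106.33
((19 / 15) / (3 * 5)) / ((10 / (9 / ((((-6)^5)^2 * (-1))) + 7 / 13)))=178711093 / 39303014400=0.00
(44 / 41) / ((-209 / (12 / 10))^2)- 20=-81405356 / 4070275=-20.00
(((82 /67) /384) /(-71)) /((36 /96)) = -41 /342504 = -0.00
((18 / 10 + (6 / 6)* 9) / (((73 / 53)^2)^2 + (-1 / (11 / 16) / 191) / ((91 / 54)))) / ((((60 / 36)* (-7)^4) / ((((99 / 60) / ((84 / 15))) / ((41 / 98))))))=576065467289169 / 1089414547536902300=0.00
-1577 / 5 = -315.40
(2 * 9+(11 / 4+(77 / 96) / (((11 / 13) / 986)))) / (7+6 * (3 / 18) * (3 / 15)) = 229295 / 1728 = 132.69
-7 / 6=-1.17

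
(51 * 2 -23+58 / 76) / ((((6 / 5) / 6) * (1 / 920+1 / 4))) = 995900 / 627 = 1588.36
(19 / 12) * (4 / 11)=19 / 33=0.58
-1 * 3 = -3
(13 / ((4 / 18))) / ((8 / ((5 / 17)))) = 585 / 272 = 2.15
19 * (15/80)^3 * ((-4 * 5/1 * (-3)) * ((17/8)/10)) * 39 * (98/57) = 877149/8192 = 107.07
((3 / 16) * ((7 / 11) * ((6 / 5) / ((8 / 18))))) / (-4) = -567 / 7040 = -0.08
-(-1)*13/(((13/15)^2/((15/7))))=3375/91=37.09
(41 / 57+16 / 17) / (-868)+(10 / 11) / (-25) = -1770679 / 46260060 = -0.04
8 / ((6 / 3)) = 4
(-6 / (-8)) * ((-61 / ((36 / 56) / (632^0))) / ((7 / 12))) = -122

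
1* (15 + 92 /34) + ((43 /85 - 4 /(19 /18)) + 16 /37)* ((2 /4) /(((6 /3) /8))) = 717273 /59755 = 12.00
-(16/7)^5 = -1048576/16807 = -62.39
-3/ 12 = -1/ 4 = -0.25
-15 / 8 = -1.88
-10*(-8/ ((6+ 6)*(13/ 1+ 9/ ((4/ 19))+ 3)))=16/ 141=0.11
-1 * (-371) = 371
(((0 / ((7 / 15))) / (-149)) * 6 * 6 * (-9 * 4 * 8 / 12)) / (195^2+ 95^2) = 0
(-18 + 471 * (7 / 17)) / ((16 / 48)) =8973 / 17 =527.82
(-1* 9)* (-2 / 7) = 18 / 7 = 2.57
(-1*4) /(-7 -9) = 1 /4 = 0.25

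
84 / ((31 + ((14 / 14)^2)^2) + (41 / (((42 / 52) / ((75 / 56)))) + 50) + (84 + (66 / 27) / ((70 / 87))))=246960 / 696847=0.35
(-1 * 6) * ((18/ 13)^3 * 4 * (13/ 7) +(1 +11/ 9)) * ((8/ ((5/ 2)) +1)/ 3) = -467224/ 2535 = -184.31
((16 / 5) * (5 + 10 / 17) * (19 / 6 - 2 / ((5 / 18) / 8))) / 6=-124108 / 765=-162.23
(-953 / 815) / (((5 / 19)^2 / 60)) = -4128396 / 4075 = -1013.10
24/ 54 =4/ 9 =0.44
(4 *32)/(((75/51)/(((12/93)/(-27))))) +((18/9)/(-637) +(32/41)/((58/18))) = -2803291522/15848448525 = -0.18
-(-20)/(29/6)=4.14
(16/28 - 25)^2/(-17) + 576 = 450567/833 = 540.90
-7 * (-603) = 4221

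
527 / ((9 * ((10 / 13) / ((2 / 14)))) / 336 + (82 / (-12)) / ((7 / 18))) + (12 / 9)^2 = -1083304 / 38061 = -28.46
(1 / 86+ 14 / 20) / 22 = 153 / 4730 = 0.03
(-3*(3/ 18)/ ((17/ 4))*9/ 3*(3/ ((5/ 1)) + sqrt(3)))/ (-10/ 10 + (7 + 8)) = -3*sqrt(3)/ 119 -9/ 595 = -0.06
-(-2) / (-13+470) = 2 / 457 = 0.00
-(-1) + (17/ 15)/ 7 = 122/ 105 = 1.16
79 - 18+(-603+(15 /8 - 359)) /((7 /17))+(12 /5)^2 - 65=-3261961 /1400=-2329.97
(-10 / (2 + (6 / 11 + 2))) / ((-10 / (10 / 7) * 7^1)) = 11 / 245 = 0.04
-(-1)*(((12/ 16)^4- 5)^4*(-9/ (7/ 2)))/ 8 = -18600269716809/ 120259084288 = -154.67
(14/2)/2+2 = 11/2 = 5.50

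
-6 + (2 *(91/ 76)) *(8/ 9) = -662/ 171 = -3.87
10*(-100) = -1000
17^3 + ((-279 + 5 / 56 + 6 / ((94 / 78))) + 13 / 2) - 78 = 12021839 / 2632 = 4567.57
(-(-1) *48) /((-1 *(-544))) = 3 /34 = 0.09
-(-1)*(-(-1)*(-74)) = -74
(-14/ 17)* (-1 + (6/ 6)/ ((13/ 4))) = 0.57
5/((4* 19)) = 5/76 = 0.07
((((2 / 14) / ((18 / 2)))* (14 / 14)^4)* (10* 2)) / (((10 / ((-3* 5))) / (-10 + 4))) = 20 / 7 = 2.86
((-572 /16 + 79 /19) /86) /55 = -2401 /359480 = -0.01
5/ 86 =0.06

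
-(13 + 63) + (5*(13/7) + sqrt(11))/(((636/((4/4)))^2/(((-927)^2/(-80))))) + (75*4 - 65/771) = 868060762129/3881004288 - 95481*sqrt(11)/3595520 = 223.58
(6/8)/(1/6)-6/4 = 3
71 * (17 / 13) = 1207 / 13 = 92.85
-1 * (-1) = 1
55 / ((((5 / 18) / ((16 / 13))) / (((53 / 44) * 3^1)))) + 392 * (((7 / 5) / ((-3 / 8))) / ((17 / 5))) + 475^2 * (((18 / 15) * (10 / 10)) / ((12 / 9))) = 269857819 / 1326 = 203512.68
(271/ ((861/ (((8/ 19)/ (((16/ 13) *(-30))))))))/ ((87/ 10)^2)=-17615/ 371463813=-0.00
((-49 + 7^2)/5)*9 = 0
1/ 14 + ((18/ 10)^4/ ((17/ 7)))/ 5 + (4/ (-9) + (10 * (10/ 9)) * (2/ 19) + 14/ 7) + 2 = 719983613/ 127181250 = 5.66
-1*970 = -970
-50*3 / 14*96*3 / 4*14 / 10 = -1080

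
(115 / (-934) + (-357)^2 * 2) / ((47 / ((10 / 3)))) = 1190373085 / 65847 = 18077.86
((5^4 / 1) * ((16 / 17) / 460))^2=250000 / 152881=1.64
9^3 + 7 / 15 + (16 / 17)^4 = 914869822 / 1252815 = 730.25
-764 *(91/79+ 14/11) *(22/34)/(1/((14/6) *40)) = -111871.29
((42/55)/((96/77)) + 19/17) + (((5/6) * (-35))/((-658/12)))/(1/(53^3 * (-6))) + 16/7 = -212594559143/447440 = -475135.35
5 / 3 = 1.67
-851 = -851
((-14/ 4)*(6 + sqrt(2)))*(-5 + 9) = -84-14*sqrt(2) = -103.80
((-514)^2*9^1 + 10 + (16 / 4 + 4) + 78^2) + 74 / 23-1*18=54828578 / 23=2383851.22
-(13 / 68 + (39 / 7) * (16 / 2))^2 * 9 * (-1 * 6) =12257682723 / 113288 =108199.30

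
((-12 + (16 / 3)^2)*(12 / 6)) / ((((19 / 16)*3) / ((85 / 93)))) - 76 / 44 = 3521689 / 524799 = 6.71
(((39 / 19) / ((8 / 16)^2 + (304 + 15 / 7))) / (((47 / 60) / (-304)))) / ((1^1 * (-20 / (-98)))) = -12.74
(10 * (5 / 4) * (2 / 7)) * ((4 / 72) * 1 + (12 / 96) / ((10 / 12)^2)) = 53 / 63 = 0.84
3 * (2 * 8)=48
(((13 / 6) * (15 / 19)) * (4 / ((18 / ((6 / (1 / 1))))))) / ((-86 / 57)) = -65 / 43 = -1.51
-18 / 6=-3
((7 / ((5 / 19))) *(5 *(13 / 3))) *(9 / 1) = 5187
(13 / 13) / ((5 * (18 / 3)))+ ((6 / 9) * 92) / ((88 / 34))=7831 / 330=23.73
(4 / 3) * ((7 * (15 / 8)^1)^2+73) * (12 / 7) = 15697 / 28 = 560.61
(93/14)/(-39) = -31/182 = -0.17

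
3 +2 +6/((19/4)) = 119/19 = 6.26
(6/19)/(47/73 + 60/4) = 0.02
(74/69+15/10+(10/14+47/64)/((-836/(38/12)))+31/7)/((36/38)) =7.38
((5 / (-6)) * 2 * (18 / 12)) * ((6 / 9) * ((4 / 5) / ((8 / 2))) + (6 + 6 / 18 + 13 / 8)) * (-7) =6797 / 48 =141.60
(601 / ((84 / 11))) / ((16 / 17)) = 112387 / 1344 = 83.62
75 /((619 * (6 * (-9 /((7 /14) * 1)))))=-25 /22284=-0.00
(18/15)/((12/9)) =0.90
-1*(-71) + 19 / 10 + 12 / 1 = 84.90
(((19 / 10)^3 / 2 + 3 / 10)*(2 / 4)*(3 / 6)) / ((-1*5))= -7459 / 40000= -0.19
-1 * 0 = 0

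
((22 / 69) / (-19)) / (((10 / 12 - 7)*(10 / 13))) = 286 / 80845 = 0.00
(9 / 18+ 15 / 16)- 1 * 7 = -89 / 16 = -5.56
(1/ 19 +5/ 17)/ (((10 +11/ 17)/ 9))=1008/ 3439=0.29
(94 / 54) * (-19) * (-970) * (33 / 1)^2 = 104811410 / 3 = 34937136.67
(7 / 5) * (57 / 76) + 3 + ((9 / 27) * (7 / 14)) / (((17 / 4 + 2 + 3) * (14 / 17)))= 63277 / 15540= 4.07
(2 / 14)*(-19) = -19 / 7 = -2.71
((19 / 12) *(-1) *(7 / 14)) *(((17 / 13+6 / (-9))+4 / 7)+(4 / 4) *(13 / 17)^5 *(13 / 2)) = -42895619629 / 18605806128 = -2.31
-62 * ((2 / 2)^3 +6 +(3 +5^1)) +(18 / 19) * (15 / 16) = -141225 / 152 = -929.11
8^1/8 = 1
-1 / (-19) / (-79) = -1 / 1501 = -0.00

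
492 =492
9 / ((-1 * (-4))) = 9 / 4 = 2.25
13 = 13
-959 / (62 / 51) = -48909 / 62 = -788.85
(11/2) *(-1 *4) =-22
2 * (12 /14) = 12 /7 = 1.71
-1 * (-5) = 5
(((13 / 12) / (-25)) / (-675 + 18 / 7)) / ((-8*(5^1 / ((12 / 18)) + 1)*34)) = -91 / 3264775200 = -0.00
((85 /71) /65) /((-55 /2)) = -34 /50765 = -0.00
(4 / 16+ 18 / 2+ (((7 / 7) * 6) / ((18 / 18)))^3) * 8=1802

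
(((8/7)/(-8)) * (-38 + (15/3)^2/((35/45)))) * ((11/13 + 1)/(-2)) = -492/637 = -0.77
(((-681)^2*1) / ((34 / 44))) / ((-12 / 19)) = -32308683 / 34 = -950255.38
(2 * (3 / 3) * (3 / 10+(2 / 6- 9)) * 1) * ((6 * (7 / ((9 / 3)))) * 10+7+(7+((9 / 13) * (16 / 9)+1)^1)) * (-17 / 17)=169927 / 65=2614.26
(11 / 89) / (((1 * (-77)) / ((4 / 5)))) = -4 / 3115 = -0.00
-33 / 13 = -2.54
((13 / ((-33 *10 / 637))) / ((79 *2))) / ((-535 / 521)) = 4314401 / 27894900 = 0.15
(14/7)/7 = 0.29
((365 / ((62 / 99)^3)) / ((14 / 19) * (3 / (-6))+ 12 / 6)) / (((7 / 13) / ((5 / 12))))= 145795510575 / 206868704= 704.77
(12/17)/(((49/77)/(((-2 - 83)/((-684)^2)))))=-55/272916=-0.00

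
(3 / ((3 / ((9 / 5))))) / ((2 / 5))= 9 / 2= 4.50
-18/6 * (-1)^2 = -3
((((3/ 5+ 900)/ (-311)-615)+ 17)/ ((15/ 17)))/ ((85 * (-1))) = 934393/ 116625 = 8.01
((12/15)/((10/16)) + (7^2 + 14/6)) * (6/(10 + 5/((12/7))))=24.44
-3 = -3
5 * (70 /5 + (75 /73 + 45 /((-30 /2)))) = 4390 /73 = 60.14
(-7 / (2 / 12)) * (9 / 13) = -378 / 13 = -29.08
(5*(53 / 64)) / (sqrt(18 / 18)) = 265 / 64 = 4.14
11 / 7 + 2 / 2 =18 / 7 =2.57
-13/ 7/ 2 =-13/ 14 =-0.93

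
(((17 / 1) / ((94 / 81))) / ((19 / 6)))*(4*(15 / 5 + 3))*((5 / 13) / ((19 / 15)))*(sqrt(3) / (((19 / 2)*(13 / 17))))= 252817200*sqrt(3) / 54481037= 8.04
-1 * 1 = -1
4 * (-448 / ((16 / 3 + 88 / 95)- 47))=510720 / 11611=43.99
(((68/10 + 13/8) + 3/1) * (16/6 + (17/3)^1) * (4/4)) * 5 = 11425/24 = 476.04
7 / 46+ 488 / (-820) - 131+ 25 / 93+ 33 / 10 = -56072167 / 438495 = -127.87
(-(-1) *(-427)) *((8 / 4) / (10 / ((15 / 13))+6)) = -1281 / 22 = -58.23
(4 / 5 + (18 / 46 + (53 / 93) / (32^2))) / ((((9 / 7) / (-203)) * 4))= -18548141059 / 394260480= -47.05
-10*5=-50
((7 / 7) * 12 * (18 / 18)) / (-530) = -6 / 265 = -0.02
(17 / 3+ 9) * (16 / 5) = 704 / 15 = 46.93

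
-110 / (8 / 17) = -935 / 4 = -233.75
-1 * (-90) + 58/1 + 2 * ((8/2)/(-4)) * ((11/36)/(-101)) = 269075/1818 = 148.01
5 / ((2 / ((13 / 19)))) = 65 / 38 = 1.71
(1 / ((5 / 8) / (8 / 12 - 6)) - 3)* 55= -1903 / 3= -634.33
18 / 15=6 / 5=1.20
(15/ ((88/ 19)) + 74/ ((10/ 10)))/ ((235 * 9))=6797/ 186120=0.04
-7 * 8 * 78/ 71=-61.52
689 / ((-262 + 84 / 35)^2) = 17225 / 1684804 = 0.01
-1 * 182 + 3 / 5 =-907 / 5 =-181.40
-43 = -43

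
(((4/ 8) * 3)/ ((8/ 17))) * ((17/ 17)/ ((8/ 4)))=51/ 32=1.59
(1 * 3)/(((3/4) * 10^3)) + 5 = 1251/250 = 5.00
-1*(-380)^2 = -144400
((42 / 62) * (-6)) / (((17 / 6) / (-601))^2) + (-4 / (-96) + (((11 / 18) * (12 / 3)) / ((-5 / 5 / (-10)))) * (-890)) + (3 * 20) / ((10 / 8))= -131967745411 / 645048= -204585.93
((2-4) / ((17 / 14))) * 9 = -14.82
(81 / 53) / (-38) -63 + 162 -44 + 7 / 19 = 111431 / 2014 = 55.33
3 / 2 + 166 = 335 / 2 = 167.50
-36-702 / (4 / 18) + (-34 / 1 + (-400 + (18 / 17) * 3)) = -61639 / 17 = -3625.82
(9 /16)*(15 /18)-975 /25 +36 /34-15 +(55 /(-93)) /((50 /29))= -13360193 /252960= -52.82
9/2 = 4.50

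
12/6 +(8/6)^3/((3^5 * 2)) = 13154/6561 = 2.00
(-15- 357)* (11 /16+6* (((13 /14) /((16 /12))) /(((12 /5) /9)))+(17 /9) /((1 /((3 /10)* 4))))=-242482 /35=-6928.06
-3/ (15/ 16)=-16/ 5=-3.20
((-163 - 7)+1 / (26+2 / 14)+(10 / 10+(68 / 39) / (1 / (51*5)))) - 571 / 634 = 414406111 / 1508286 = 274.75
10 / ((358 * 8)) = 5 / 1432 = 0.00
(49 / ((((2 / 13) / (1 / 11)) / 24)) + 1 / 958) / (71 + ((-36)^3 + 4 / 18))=-65906667 / 4418193494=-0.01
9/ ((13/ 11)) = 99/ 13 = 7.62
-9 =-9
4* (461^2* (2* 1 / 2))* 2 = 1700168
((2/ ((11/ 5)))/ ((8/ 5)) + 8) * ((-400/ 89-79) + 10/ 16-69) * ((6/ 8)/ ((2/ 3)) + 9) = -3301996347/ 250624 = -13175.10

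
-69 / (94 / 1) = -69 / 94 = -0.73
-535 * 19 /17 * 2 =-1195.88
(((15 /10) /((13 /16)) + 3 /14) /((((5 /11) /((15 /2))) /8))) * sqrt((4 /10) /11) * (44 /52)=4950 * sqrt(110) /1183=43.89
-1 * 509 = -509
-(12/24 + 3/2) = -2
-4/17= -0.24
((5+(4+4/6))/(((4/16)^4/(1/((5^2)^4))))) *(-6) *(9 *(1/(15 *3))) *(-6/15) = 29696/9765625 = 0.00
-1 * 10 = -10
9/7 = 1.29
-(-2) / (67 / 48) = 96 / 67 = 1.43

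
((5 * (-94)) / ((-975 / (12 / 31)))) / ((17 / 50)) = 3760 / 6851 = 0.55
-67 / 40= -1.68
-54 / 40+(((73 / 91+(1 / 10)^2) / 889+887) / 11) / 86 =-3155862599 / 7653045400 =-0.41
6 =6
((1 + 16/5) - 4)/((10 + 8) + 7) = 1/125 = 0.01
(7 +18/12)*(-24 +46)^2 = 4114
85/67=1.27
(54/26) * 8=16.62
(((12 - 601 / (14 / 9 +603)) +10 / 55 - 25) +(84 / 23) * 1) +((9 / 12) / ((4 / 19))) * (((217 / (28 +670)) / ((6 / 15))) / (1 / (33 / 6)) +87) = 19371066183747 / 61494269056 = 315.01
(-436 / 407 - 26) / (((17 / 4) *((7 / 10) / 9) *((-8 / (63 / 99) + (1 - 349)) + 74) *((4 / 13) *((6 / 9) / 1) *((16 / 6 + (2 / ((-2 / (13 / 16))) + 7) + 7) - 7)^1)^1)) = 92815632 / 589879345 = 0.16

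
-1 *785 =-785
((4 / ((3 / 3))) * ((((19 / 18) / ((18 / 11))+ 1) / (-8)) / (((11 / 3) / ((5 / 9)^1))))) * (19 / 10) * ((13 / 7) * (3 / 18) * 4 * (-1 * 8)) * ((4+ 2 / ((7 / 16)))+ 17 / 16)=22.59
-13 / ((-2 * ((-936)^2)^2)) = 0.00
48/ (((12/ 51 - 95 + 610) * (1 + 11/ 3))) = 1224/ 61313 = 0.02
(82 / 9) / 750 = 41 / 3375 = 0.01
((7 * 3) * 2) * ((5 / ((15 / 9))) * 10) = 1260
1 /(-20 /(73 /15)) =-73 /300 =-0.24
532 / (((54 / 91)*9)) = 24206 / 243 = 99.61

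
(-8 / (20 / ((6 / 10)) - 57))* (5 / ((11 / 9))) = 1.38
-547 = -547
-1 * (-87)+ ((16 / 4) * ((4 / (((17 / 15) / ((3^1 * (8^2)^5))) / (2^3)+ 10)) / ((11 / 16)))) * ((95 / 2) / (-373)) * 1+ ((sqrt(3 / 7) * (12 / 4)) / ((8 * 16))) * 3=9 * sqrt(21) / 896+ 1375121826650036337 / 15860025734008951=86.75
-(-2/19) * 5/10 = 1/19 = 0.05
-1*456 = -456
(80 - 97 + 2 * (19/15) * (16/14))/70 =-1481/7350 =-0.20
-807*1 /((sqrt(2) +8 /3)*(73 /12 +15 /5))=-116208 /2507 +43578*sqrt(2) /2507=-21.77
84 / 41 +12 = 576 / 41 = 14.05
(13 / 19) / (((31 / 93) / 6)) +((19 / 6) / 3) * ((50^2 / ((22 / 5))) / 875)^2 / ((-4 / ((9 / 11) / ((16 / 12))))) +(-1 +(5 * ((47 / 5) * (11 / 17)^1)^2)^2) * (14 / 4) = 2479017896390047293 / 20699193176200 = 119763.99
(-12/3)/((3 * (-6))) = 2/9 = 0.22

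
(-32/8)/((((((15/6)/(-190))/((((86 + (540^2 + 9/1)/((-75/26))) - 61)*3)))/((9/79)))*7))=-20738767824/13825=-1500091.71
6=6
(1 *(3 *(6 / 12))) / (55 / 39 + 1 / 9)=351 / 356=0.99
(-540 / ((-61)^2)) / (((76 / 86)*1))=-11610 / 70699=-0.16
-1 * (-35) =35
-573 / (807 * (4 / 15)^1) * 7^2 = -140385 / 1076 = -130.47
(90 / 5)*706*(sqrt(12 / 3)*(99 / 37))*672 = 1690875648 / 37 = 45699341.84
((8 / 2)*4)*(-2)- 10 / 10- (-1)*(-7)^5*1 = -16840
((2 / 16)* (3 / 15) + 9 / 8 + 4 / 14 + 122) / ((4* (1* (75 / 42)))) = 17281 / 1000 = 17.28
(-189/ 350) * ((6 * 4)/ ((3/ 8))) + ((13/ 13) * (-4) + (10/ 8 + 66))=2869/ 100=28.69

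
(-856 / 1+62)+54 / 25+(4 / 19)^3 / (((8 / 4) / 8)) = -135774364 / 171475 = -791.80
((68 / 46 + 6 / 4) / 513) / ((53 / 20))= 1370 / 625347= 0.00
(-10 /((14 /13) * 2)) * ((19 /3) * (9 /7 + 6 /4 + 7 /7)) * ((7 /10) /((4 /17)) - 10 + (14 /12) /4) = 749.54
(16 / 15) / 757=16 / 11355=0.00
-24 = -24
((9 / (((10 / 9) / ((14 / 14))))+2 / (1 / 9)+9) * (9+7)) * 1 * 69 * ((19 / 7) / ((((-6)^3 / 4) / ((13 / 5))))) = -886236 / 175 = -5064.21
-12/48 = -1/4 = -0.25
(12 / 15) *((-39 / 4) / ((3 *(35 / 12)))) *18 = -2808 / 175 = -16.05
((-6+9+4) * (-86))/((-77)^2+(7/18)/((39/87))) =-20124/198227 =-0.10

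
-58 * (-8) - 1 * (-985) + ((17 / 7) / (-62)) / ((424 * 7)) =1866474271 / 1288112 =1449.00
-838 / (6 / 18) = -2514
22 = 22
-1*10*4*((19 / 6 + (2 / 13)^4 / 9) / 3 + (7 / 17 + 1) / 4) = -56.34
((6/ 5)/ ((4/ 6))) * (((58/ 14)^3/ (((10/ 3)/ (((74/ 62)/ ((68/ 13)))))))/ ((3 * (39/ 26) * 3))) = 11731109/ 18076100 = 0.65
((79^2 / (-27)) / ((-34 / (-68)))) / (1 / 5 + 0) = -62410 / 27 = -2311.48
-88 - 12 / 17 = -1508 / 17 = -88.71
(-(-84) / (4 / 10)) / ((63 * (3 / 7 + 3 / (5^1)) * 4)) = 175 / 216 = 0.81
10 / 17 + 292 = 4974 / 17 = 292.59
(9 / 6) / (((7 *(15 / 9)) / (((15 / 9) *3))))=0.64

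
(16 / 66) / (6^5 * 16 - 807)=8 / 4079097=0.00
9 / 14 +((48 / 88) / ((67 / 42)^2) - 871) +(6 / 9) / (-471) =-849970251419 / 976815378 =-870.14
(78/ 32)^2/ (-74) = -1521/ 18944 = -0.08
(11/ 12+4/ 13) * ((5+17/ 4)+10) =14707/ 624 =23.57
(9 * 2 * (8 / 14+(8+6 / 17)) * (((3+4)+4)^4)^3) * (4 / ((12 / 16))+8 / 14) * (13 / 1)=32236881773743533744 / 833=38699738023701721.18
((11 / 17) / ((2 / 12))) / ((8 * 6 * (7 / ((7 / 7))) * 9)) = 11 / 8568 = 0.00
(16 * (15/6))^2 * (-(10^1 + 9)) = -30400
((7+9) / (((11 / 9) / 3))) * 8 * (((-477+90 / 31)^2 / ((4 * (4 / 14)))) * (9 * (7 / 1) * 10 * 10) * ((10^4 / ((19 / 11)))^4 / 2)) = 27385948331396424000000000000000000 / 125238481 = 218670396772030666836337600.00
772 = 772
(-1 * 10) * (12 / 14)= -60 / 7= -8.57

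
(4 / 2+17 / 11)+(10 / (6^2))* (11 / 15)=2227 / 594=3.75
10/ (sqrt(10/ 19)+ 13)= 2470/ 3201 - 10 * sqrt(190)/ 3201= 0.73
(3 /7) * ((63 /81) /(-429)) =-1 /1287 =-0.00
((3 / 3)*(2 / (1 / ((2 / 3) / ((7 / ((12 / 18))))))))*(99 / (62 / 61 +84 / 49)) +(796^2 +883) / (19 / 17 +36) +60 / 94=26877368751 / 1571821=17099.51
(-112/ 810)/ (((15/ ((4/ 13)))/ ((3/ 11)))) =-224/ 289575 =-0.00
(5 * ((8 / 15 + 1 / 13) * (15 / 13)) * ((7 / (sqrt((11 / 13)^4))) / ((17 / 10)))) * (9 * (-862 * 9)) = -171063900 / 121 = -1413751.24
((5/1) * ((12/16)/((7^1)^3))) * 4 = 15/343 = 0.04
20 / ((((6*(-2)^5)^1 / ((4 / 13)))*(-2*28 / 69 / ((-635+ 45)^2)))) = 13747.08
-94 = -94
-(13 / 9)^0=-1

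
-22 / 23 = -0.96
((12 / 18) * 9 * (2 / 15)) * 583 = 2332 / 5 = 466.40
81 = 81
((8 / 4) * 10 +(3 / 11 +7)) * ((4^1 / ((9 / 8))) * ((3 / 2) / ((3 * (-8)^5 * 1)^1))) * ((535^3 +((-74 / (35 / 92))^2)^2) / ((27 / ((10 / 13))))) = -216182587552261 / 3236163840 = -66802.11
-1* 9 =-9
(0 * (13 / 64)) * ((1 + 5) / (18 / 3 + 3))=0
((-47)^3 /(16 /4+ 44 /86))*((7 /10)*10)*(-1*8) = 125002892 /97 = 1288689.61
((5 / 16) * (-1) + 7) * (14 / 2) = 749 / 16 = 46.81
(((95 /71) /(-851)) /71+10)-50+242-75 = 544816062 /4289891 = 127.00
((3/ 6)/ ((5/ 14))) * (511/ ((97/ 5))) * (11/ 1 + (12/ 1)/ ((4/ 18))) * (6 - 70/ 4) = -27565.03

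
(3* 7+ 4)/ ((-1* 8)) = -25/ 8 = -3.12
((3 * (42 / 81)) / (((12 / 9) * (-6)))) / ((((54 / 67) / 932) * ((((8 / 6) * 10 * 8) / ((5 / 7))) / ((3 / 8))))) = -0.56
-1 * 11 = -11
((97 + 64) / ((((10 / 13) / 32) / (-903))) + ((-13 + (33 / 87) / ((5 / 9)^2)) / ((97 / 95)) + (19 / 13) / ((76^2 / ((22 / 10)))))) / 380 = -336174259706113 / 21122254400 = -15915.64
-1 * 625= -625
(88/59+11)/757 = 737/44663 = 0.02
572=572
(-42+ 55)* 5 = 65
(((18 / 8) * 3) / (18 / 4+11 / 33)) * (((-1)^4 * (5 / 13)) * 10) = 2025 / 377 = 5.37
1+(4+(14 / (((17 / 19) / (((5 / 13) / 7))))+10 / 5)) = 1737 / 221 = 7.86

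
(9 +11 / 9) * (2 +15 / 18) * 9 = 782 / 3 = 260.67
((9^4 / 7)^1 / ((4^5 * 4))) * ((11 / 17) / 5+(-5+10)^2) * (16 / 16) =1751787 / 304640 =5.75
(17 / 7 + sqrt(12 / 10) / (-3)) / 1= 17 / 7 - sqrt(30) / 15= 2.06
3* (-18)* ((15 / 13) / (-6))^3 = 3375 / 8788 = 0.38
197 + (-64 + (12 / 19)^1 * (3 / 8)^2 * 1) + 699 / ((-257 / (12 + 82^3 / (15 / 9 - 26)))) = 352063388387 / 5703344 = 61729.29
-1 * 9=-9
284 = 284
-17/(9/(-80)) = 1360/9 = 151.11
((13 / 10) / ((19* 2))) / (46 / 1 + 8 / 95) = 13 / 17512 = 0.00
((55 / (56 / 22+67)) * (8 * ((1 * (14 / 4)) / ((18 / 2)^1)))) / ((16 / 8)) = 1694 / 1377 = 1.23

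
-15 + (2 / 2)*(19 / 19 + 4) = -10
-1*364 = -364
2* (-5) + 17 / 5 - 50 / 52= -983 / 130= -7.56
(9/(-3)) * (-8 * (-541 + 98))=-10632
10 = 10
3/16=0.19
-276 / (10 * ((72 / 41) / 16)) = -3772 / 15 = -251.47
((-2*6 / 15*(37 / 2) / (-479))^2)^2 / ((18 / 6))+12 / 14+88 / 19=72055346321583358 / 13127891137449375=5.49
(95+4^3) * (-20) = -3180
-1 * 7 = -7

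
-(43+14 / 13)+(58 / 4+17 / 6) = -1043 / 39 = -26.74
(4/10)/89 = 2/445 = 0.00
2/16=1/8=0.12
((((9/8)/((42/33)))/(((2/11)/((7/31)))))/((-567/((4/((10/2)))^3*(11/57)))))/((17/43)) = -114466/236557125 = -0.00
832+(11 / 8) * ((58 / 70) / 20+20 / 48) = 6994091 / 8400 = 832.63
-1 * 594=-594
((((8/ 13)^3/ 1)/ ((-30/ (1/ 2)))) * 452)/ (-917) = 57856/ 30219735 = 0.00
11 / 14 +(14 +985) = 13997 / 14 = 999.79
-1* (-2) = 2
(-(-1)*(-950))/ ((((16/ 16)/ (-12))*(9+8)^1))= 11400/ 17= 670.59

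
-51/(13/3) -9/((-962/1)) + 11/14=-36950/3367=-10.97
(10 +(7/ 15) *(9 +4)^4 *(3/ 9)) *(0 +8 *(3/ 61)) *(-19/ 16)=-3807163/ 1830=-2080.42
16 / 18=8 / 9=0.89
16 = 16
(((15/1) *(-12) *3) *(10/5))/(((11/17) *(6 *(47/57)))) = -174420/517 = -337.37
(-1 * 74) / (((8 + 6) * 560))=-37 / 3920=-0.01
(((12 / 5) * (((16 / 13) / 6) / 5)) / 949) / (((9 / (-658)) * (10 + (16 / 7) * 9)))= -73696 / 297013275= -0.00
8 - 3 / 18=47 / 6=7.83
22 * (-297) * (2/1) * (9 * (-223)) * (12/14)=157364856/7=22480693.71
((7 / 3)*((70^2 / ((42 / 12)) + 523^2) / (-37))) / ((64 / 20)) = -3207505 / 592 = -5418.08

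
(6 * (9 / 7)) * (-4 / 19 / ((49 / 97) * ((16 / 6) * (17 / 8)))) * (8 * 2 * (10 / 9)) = -1117440 / 110789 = -10.09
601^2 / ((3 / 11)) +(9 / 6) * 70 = 1324508.67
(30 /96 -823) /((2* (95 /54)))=-355401 /1520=-233.82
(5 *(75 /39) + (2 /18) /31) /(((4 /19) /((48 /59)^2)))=42423808 /1402843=30.24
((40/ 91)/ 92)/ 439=10/ 918827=0.00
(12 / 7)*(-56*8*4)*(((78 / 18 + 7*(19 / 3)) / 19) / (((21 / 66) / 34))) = -111828992 / 133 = -840819.49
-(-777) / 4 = 777 / 4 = 194.25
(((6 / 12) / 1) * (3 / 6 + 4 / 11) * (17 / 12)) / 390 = 323 / 205920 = 0.00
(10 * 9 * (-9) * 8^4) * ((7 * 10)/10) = -23224320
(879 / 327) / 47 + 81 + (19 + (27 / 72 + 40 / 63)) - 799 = -1802057129 / 2581992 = -697.93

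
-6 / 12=-1 / 2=-0.50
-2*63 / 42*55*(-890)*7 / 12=171325 / 2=85662.50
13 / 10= 1.30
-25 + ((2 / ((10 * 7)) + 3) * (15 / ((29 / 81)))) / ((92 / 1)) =-220571 / 9338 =-23.62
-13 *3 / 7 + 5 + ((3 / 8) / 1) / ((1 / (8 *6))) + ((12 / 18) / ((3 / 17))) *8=3002 / 63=47.65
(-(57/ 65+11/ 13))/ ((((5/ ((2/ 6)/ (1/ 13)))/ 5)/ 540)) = -4032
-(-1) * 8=8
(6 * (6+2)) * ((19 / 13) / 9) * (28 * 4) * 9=102144 / 13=7857.23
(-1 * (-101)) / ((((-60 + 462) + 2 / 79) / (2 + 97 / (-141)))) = 295223 / 895632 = 0.33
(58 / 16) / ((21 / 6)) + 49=1401 / 28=50.04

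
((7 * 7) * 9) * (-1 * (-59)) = 26019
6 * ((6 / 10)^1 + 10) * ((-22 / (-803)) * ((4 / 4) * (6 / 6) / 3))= 212 / 365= 0.58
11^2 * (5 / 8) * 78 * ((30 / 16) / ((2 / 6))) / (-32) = -1061775 / 1024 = -1036.89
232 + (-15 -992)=-775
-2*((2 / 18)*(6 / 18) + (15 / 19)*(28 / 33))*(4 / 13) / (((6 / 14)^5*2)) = -268172492 / 17826237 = -15.04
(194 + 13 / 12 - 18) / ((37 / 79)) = 167875 / 444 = 378.10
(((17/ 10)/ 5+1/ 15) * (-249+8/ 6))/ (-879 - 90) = 0.10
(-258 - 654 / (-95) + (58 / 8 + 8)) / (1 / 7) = -627403 / 380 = -1651.06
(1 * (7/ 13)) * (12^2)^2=145152/ 13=11165.54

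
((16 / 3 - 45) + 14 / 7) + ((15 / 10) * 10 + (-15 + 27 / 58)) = -6473 / 174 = -37.20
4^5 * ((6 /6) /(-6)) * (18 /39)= -1024 /13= -78.77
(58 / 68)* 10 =145 / 17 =8.53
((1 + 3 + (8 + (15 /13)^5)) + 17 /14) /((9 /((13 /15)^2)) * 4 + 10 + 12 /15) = 396602275 /1526396508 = 0.26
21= 21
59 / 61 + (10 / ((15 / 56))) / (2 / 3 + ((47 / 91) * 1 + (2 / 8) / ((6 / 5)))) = 5152997 / 185379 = 27.80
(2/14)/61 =1/427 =0.00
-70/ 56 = -5/ 4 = -1.25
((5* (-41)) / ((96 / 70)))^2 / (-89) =-51480625 / 205056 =-251.06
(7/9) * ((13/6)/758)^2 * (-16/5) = -1183/58174605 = -0.00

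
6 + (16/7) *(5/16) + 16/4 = 75/7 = 10.71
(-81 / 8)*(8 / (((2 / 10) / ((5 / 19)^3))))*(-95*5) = 3505.89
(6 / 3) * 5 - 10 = 0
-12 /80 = -3 /20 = -0.15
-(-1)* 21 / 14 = 3 / 2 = 1.50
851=851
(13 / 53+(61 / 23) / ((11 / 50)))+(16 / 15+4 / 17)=46511233 / 3419295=13.60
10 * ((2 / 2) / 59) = 10 / 59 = 0.17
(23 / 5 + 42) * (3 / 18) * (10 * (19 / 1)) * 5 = 22135 / 3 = 7378.33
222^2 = 49284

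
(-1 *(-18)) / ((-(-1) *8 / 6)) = 13.50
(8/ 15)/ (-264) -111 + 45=-32671/ 495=-66.00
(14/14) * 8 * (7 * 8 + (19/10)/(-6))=6682/15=445.47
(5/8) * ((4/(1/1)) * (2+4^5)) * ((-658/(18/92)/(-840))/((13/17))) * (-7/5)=-2444141/130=-18801.08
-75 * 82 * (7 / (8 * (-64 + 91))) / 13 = -7175 / 468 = -15.33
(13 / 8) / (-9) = -13 / 72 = -0.18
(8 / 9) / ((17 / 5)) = 40 / 153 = 0.26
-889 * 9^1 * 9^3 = -5832729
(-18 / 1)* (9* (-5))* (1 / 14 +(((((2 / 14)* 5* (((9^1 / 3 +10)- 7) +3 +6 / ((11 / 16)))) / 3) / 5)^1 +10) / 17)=752085 / 1309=574.55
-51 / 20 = -2.55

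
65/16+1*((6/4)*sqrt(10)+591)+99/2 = 3*sqrt(10)/2+10313/16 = 649.31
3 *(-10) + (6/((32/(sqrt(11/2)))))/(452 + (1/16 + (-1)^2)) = -30 + 3 *sqrt(22)/14498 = -30.00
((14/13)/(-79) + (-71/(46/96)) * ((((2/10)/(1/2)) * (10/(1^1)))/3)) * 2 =-9334020/23621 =-395.16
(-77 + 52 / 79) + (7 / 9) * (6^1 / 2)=-17540 / 237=-74.01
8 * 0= 0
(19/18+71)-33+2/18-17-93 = -70.83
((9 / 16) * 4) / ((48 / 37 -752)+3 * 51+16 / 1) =-333 / 86092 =-0.00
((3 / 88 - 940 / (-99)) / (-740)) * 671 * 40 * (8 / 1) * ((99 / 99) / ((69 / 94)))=-86548996 / 22977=-3766.77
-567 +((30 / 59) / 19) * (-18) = -636147 / 1121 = -567.48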